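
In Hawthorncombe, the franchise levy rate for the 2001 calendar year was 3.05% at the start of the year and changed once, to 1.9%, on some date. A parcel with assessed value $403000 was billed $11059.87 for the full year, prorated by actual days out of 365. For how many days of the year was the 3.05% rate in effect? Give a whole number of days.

Let d = days at the first rate; then 365 − d days at the second rate.
$403000 × [3.05%·d + 1.9%·(365−d)] / 365 = $11059.87
Solving gives d = 268, so the new rate took effect on 26 Sep 2001.

268 days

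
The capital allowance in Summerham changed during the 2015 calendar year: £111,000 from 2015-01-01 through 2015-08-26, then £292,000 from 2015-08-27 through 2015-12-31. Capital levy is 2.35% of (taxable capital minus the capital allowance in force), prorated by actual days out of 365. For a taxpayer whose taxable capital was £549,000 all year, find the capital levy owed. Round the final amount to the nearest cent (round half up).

2015-01-01 to 2015-08-26: 238 days, exemption £111,000 → (£549,000 − £111,000) × 2.35% × 238/365 = £6,711.6000
2015-08-27 to 2015-12-31: 127 days, exemption £292,000 → (£549,000 − £292,000) × 2.35% × 127/365 = £2,101.4151
Total = £8,813.0151

£8,813.02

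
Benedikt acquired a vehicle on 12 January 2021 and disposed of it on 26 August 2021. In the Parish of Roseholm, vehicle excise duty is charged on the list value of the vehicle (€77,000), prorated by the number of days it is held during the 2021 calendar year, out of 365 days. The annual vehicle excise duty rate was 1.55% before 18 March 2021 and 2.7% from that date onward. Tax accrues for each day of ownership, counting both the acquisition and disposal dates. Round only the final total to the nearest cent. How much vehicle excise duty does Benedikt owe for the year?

12 January – 17 March 2021: 65 days at 1.55% → €77,000 × 1.55% × 65/365 = €212.5411
18 March – 26 August 2021: 162 days at 2.7% → €77,000 × 2.7% × 162/365 = €922.7342
Total = €1,135.2753

€1,135.28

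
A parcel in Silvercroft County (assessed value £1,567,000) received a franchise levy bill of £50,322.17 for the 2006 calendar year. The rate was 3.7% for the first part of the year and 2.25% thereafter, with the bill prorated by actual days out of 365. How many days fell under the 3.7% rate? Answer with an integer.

242 days

Let d = days at the first rate; then 365 − d days at the second rate.
£1,567,000 × [3.7%·d + 2.25%·(365−d)] / 365 = £50,322.17
Solving gives d = 242, so the new rate took effect on 31 August 2006.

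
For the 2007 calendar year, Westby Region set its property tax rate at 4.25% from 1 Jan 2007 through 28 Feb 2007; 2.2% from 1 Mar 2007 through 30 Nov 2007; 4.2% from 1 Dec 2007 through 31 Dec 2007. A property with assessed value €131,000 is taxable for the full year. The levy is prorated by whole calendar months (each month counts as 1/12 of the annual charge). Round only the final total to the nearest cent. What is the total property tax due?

€3,547.92

1 Jan – 28 Feb 2007: 2 months at 4.25% → €131,000 × 4.25% × 2/12 = €927.9167
1 Mar – 30 Nov 2007: 9 months at 2.2% → €131,000 × 2.2% × 9/12 = €2,161.5000
1 Dec – 31 Dec 2007: 1 month at 4.2% → €131,000 × 4.2% × 1/12 = €458.5000
Total = €3,547.9167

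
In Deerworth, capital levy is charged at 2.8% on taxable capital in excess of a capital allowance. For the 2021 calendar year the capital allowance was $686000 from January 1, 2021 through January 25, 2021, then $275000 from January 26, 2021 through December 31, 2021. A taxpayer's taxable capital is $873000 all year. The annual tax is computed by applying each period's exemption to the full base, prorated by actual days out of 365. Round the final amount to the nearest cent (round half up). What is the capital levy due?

January 1 – January 25, 2021: 25 days, exemption $686000 → ($873000 − $686000) × 2.8% × 25/365 = $358.6301
January 26 – December 31, 2021: 340 days, exemption $275000 → ($873000 − $275000) × 2.8% × 340/365 = $15597.1507
Total = $15955.7808

$15955.78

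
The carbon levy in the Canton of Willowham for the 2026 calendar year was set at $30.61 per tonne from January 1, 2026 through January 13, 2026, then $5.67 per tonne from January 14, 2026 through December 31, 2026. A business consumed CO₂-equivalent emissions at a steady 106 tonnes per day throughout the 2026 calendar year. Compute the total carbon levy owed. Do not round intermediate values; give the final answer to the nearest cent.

$253,739.62

January 1 – January 13, 2026: 13 days × 106 tonnes/day = 1,378 tonnes at $30.61/tonne → $42,180.58
January 14 – December 31, 2026: 352 days × 106 tonnes/day = 37,312 tonnes at $5.67/tonne → $211,559.04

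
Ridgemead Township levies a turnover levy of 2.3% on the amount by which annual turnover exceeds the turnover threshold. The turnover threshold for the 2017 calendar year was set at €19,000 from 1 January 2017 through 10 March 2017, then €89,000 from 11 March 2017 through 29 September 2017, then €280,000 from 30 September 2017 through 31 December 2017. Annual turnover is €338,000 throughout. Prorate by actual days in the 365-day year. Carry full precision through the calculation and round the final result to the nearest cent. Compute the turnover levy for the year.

1 January – 10 March 2017: 69 days, exemption €19,000 → (€338,000 − €19,000) × 2.3% × 69/365 = €1,386.9945
11 March – 29 September 2017: 203 days, exemption €89,000 → (€338,000 − €89,000) × 2.3% × 203/365 = €3,185.1534
30 September – 31 December 2017: 93 days, exemption €280,000 → (€338,000 − €280,000) × 2.3% × 93/365 = €339.8959
Total = €4,912.0438

€4,912.04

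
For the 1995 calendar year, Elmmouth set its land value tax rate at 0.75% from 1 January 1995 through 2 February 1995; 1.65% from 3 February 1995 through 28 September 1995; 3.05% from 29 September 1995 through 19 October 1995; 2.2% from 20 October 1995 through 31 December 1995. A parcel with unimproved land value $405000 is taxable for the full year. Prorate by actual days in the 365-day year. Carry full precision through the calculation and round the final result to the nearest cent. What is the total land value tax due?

1 January – 2 February 1995: 33 days at 0.75% → $405000 × 0.75% × 33/365 = $274.6233
3 February – 28 September 1995: 238 days at 1.65% → $405000 × 1.65% × 238/365 = $4357.3562
29 September – 19 October 1995: 21 days at 3.05% → $405000 × 3.05% × 21/365 = $710.6918
20 October – 31 December 1995: 73 days at 2.2% → $405000 × 2.2% × 73/365 = $1782.0000
Total = $7124.6712

$7124.67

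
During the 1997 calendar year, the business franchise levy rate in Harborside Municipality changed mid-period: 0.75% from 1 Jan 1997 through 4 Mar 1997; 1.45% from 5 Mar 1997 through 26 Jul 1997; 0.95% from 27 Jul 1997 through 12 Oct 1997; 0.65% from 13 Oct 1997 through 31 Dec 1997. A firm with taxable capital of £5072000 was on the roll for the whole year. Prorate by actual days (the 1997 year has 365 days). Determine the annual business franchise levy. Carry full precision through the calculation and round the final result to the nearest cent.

£53103.15

1 Jan – 4 Mar 1997: 63 days at 0.75% → £5072000 × 0.75% × 63/365 = £6565.8082
5 Mar – 26 Jul 1997: 144 days at 1.45% → £5072000 × 1.45% × 144/365 = £29014.6192
27 Jul – 12 Oct 1997: 78 days at 0.95% → £5072000 × 0.95% × 78/365 = £10296.8548
13 Oct – 31 Dec 1997: 80 days at 0.65% → £5072000 × 0.65% × 80/365 = £7225.8630
Total = £53103.1452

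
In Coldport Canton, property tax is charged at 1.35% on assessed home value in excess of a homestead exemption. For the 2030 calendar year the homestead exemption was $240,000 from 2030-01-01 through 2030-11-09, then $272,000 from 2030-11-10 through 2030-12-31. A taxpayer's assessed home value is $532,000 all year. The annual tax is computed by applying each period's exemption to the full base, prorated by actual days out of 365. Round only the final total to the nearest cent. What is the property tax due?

$3,880.45

2030-01-01 to 2030-11-09: 313 days, exemption $240,000 → ($532,000 − $240,000) × 1.35% × 313/365 = $3,380.4000
2030-11-10 to 2030-12-31: 52 days, exemption $272,000 → ($532,000 − $272,000) × 1.35% × 52/365 = $500.0548
Total = $3,880.4548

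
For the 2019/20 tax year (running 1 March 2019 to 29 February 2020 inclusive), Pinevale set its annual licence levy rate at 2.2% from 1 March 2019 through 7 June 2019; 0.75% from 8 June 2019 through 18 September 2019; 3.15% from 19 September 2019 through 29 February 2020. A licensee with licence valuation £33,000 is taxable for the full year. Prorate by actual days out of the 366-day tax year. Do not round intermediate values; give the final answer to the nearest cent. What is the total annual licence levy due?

1 March – 7 June 2019: 99 days at 2.2% → £33,000 × 2.2% × 99/366 = £196.3770
8 June – 18 September 2019: 103 days at 0.75% → £33,000 × 0.75% × 103/366 = £69.6516
19 September 2019 – 29 February 2020: 164 days at 3.15% → £33,000 × 3.15% × 164/366 = £465.7869
Total = £731.8156

£731.82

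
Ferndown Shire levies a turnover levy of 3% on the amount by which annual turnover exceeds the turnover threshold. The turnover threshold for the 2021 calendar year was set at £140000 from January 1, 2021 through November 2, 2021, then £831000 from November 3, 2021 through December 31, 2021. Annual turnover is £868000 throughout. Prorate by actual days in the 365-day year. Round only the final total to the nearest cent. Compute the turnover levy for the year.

£18489.12

January 1 – November 2, 2021: 306 days, exemption £140000 → (£868000 − £140000) × 3% × 306/365 = £18309.6986
November 3 – December 31, 2021: 59 days, exemption £831000 → (£868000 − £831000) × 3% × 59/365 = £179.4247
Total = £18489.1233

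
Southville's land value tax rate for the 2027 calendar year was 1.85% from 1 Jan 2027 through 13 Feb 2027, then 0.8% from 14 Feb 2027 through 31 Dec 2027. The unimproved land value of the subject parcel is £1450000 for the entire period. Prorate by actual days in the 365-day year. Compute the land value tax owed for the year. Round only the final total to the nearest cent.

1 Jan – 13 Feb 2027: 44 days at 1.85% → £1450000 × 1.85% × 44/365 = £3233.6986
14 Feb – 31 Dec 2027: 321 days at 0.8% → £1450000 × 0.8% × 321/365 = £10201.6438
Total = £13435.3425

£13435.34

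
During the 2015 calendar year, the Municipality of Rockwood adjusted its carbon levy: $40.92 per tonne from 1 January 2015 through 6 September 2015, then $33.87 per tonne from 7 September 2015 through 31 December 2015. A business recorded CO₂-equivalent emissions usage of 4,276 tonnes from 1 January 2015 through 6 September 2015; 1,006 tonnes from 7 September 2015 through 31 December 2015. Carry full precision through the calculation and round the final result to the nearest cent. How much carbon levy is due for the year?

1 January – 6 September 2015: 4,276 tonnes at $40.92/tonne → $174,973.92
7 September – 31 December 2015: 1,006 tonnes at $33.87/tonne → $34,073.22

$209,047.14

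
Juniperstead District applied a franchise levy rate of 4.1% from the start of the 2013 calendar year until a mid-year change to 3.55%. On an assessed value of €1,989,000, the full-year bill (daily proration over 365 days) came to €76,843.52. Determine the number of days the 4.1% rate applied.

208 days

Let d = days at the first rate; then 365 − d days at the second rate.
€1,989,000 × [4.1%·d + 3.55%·(365−d)] / 365 = €76,843.52
Solving gives d = 208, so the new rate took effect on July 28, 2013.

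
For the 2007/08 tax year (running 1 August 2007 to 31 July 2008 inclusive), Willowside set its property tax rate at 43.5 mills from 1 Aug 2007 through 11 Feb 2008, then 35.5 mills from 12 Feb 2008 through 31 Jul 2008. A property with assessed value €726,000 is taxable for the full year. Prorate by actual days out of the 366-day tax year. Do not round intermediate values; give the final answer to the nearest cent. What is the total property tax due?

1 Aug 2007 – 11 Feb 2008: 195 days at 43.5 mills → €726,000 × 4.35% × 195/366 = €16,825.9426
12 Feb – 31 Jul 2008: 171 days at 35.5 mills → €726,000 × 3.55% × 171/366 = €12,041.4836
Total = €28,867.4262

€28,867.43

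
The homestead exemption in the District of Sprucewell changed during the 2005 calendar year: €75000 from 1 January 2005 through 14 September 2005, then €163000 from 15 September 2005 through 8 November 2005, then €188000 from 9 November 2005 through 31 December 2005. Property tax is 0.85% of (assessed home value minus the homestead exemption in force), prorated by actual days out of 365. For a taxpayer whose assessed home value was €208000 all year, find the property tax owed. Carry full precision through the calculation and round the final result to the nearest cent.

1 January – 14 September 2005: 257 days, exemption €75000 → (€208000 − €75000) × 0.85% × 257/365 = €795.9959
15 September – 8 November 2005: 55 days, exemption €163000 → (€208000 − €163000) × 0.85% × 55/365 = €57.6370
9 November – 31 December 2005: 53 days, exemption €188000 → (€208000 − €188000) × 0.85% × 53/365 = €24.6849
Total = €878.3178

€878.32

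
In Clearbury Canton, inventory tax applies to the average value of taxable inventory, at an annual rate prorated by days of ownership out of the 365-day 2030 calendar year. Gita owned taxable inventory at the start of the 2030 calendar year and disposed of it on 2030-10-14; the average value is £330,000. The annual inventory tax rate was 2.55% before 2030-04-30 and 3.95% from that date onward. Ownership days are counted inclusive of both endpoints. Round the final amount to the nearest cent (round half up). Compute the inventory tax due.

£8,743.19

2030-01-01 to 2030-04-29: 119 days at 2.55% → £330,000 × 2.55% × 119/365 = £2,743.5205
2030-04-30 to 2030-10-14: 168 days at 3.95% → £330,000 × 3.95% × 168/365 = £5,999.6712
Total = £8,743.1918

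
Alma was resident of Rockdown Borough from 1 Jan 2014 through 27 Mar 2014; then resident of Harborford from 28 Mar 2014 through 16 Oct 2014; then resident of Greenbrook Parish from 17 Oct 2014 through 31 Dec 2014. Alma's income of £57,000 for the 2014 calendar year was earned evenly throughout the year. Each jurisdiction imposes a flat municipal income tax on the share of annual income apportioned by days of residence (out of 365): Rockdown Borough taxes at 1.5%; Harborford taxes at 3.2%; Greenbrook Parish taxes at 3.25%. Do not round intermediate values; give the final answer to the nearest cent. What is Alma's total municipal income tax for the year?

£1,601.62

Rockdown Borough, 1 Jan – 27 Mar 2014: 86 days → £57,000 × 1.5% × 86/365 = £201.4521
Harborford, 28 Mar – 16 Oct 2014: 203 days → £57,000 × 3.2% × 203/365 = £1,014.4438
Greenbrook Parish, 17 Oct – 31 Dec 2014: 76 days → £57,000 × 3.25% × 76/365 = £385.7260
Total = £1,601.6219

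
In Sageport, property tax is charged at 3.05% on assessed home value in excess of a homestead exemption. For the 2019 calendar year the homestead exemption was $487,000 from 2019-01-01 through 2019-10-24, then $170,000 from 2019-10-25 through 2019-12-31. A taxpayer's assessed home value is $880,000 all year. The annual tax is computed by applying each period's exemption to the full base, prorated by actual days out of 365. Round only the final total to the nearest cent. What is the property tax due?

$13,787.75

2019-01-01 to 2019-10-24: 297 days, exemption $487,000 → ($880,000 − $487,000) × 3.05% × 297/365 = $9,753.3986
2019-10-25 to 2019-12-31: 68 days, exemption $170,000 → ($880,000 − $170,000) × 3.05% × 68/365 = $4,034.3562
Total = $13,787.7548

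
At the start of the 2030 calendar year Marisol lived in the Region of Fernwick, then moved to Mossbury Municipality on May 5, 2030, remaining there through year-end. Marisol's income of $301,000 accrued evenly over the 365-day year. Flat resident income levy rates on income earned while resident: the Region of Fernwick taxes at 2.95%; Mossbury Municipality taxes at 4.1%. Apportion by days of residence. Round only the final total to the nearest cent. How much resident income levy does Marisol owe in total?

$11,165.04

The Region of Fernwick, January 1 – May 4, 2030: 124 days → $301,000 × 2.95% × 124/365 = $3,016.5973
Mossbury Municipality, May 5 – December 31, 2030: 241 days → $301,000 × 4.1% × 241/365 = $8,148.4411
Total = $11,165.0384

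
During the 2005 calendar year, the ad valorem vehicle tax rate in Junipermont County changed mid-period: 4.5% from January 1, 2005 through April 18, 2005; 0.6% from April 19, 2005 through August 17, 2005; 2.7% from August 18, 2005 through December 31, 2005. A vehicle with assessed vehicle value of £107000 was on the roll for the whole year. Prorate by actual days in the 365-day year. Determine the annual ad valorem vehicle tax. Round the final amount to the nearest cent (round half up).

January 1 – April 18, 2005: 108 days at 4.5% → £107000 × 4.5% × 108/365 = £1424.7123
April 19 – August 17, 2005: 121 days at 0.6% → £107000 × 0.6% × 121/365 = £212.8274
August 18 – December 31, 2005: 136 days at 2.7% → £107000 × 2.7% × 136/365 = £1076.4493
Total = £2713.9890

£2713.99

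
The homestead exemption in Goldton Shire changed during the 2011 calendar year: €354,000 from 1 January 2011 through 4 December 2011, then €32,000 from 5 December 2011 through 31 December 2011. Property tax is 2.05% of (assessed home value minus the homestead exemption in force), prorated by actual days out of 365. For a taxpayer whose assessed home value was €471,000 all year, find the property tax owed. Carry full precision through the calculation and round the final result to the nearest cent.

€2,886.79

1 January – 4 December 2011: 338 days, exemption €354,000 → (€471,000 − €354,000) × 2.05% × 338/365 = €2,221.0767
5 December – 31 December 2011: 27 days, exemption €32,000 → (€471,000 − €32,000) × 2.05% × 27/365 = €665.7164
Total = €2,886.7932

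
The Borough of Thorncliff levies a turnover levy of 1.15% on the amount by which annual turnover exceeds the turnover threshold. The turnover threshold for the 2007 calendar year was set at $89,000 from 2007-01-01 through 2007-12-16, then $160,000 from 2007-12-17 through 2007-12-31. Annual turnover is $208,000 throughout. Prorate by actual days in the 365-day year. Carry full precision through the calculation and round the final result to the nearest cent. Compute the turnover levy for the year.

2007-01-01 to 2007-12-16: 350 days, exemption $89,000 → ($208,000 − $89,000) × 1.15% × 350/365 = $1,312.2603
2007-12-17 to 2007-12-31: 15 days, exemption $160,000 → ($208,000 − $160,000) × 1.15% × 15/365 = $22.6849
Total = $1,334.9452

$1,334.95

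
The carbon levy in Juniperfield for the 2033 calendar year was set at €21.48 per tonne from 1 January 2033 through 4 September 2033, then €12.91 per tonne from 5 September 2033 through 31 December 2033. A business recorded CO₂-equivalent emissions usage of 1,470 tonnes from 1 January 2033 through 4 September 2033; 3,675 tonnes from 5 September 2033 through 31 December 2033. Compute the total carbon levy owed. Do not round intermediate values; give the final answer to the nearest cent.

€79,019.85

1 January – 4 September 2033: 1,470 tonnes at €21.48/tonne → €31,575.60
5 September – 31 December 2033: 3,675 tonnes at €12.91/tonne → €47,444.25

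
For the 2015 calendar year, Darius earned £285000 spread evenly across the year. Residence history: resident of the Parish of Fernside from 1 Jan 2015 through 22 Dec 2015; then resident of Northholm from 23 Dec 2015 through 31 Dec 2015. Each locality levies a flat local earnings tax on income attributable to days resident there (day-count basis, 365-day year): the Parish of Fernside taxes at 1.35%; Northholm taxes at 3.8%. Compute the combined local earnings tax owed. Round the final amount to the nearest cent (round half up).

The Parish of Fernside, 1 Jan – 22 Dec 2015: 356 days → £285000 × 1.35% × 356/365 = £3752.6301
Northholm, 23 Dec – 31 Dec 2015: 9 days → £285000 × 3.8% × 9/365 = £267.0411
Total = £4019.6712

£4019.67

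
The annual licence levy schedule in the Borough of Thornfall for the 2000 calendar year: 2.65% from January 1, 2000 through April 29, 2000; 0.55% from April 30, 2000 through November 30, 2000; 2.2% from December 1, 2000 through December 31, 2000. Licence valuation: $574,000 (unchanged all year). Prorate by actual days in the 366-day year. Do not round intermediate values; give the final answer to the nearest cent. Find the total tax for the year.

January 1 – April 29, 2000: 120 days at 2.65% → $574,000 × 2.65% × 120/366 = $4,987.2131
April 30 – November 30, 2000: 215 days at 0.55% → $574,000 × 0.55% × 215/366 = $1,854.5219
December 1 – December 31, 2000: 31 days at 2.2% → $574,000 × 2.2% × 31/366 = $1,069.5847
Total = $7,911.3197

$7,911.32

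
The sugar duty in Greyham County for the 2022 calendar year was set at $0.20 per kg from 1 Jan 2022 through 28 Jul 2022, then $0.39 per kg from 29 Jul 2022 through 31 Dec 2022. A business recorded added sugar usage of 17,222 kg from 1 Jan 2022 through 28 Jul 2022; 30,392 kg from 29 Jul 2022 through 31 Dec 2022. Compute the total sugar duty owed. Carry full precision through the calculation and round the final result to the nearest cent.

1 Jan – 28 Jul 2022: 17,222 kg at $0.20/kg → $3444.40
29 Jul – 31 Dec 2022: 30,392 kg at $0.39/kg → $11852.88

$15297.28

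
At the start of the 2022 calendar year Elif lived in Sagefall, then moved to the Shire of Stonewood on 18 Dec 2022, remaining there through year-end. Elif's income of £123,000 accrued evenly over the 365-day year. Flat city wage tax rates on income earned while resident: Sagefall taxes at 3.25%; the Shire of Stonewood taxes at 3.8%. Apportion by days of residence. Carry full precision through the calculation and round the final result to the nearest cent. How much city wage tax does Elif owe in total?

£4,023.45

Sagefall, 1 Jan – 17 Dec 2022: 351 days → £123,000 × 3.25% × 351/365 = £3,844.1712
The Shire of Stonewood, 18 Dec – 31 Dec 2022: 14 days → £123,000 × 3.8% × 14/365 = £179.2767
Total = £4,023.4479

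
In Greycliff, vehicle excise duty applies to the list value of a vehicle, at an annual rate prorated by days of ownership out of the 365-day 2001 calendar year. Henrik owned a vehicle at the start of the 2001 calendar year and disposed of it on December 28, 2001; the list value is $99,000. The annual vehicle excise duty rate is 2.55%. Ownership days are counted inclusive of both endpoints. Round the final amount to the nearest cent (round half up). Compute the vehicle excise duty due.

Days held (January 1 – December 28, 2001): 362 out of 365
Tax = $99,000 × 2.55% × 362/365 = $2,503.7507

$2,503.75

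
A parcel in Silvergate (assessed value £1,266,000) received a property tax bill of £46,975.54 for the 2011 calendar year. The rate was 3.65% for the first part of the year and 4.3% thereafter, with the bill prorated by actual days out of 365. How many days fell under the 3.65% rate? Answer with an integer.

331 days

Let d = days at the first rate; then 365 − d days at the second rate.
£1,266,000 × [3.65%·d + 4.3%·(365−d)] / 365 = £46,975.54
Solving gives d = 331, so the new rate took effect on 28 Nov 2011.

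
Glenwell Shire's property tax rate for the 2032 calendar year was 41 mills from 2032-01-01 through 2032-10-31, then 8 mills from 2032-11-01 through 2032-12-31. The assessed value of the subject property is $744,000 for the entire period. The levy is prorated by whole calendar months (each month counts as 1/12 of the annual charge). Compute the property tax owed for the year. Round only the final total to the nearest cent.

$26,412.00

2032-01-01 to 2032-10-31: 10 months at 41 mills → $744,000 × 4.1% × 10/12 = $25,420.0000
2032-11-01 to 2032-12-31: 2 months at 8 mills → $744,000 × 0.8% × 2/12 = $992.0000
Total = $26,412.0000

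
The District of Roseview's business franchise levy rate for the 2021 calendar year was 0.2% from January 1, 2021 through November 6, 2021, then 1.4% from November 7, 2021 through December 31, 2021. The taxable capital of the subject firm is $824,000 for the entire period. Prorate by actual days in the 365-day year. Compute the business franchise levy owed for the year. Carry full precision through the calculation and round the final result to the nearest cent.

January 1 – November 6, 2021: 310 days at 0.2% → $824,000 × 0.2% × 310/365 = $1,399.6712
November 7 – December 31, 2021: 55 days at 1.4% → $824,000 × 1.4% × 55/365 = $1,738.3014
Total = $3,137.9726

$3,137.97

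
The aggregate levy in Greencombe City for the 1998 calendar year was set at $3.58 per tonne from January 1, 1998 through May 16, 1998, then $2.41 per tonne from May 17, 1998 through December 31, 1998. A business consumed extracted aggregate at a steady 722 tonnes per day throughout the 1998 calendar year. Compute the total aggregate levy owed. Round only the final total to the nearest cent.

$749,991.94

January 1 – May 16, 1998: 136 days × 722 tonnes/day = 98,192 tonnes at $3.58/tonne → $351,527.36
May 17 – December 31, 1998: 229 days × 722 tonnes/day = 165,338 tonnes at $2.41/tonne → $398,464.58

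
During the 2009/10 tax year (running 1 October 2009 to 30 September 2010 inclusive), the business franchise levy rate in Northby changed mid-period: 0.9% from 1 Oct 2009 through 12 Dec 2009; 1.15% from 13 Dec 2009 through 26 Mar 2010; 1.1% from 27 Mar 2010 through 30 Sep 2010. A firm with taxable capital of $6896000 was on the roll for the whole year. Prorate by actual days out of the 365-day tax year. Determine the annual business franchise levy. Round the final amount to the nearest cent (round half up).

1 Oct – 12 Dec 2009: 73 days at 0.9% → $6896000 × 0.9% × 73/365 = $12412.8000
13 Dec 2009 – 26 Mar 2010: 104 days at 1.15% → $6896000 × 1.15% × 104/365 = $22596.2082
27 Mar – 30 Sep 2010: 188 days at 1.1% → $6896000 × 1.1% × 188/365 = $39071.0356
Total = $74080.0438

$74080.04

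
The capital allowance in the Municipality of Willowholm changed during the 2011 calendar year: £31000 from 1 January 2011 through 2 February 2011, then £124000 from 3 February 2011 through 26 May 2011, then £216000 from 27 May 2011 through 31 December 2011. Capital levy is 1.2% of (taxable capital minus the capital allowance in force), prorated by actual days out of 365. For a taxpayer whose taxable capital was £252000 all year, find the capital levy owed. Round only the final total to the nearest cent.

1 January – 2 February 2011: 33 days, exemption £31000 → (£252000 − £31000) × 1.2% × 33/365 = £239.7699
3 February – 26 May 2011: 113 days, exemption £124000 → (£252000 − £124000) × 1.2% × 113/365 = £475.5288
27 May – 31 December 2011: 219 days, exemption £216000 → (£252000 − £216000) × 1.2% × 219/365 = £259.2000
Total = £974.4986

£974.50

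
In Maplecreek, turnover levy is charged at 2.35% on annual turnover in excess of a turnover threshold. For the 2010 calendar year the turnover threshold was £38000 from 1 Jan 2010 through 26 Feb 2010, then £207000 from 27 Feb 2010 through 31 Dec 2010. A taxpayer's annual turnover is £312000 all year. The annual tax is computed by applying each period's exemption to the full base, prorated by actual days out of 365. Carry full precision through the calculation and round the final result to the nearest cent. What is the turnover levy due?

£3087.71

1 Jan – 26 Feb 2010: 57 days, exemption £38000 → (£312000 − £38000) × 2.35% × 57/365 = £1005.5425
27 Feb – 31 Dec 2010: 308 days, exemption £207000 → (£312000 − £207000) × 2.35% × 308/365 = £2082.1644
Total = £3087.7068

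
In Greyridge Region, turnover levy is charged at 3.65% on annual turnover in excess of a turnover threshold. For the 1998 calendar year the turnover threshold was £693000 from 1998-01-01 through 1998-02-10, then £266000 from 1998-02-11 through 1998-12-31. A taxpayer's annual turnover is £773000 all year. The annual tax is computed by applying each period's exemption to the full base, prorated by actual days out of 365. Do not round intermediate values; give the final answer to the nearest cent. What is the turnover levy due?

£16754.80

1998-01-01 to 1998-02-10: 41 days, exemption £693000 → (£773000 − £693000) × 3.65% × 41/365 = £328.0000
1998-02-11 to 1998-12-31: 324 days, exemption £266000 → (£773000 − £266000) × 3.65% × 324/365 = £16426.8000
Total = £16754.8000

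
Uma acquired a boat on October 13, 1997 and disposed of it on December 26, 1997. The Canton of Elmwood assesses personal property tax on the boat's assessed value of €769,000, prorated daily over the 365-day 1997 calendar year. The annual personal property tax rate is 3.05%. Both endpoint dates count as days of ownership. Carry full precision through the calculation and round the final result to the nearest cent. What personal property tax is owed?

€4,819.42

Days held (October 13 – December 26, 1997): 75 out of 365
Tax = €769,000 × 3.05% × 75/365 = €4,819.4178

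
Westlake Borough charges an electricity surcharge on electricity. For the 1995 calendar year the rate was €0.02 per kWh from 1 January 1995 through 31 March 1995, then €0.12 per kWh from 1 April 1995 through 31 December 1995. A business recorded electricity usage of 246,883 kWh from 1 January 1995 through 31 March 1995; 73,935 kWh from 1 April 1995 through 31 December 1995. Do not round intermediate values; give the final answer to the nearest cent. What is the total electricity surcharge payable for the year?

€13,809.86

1 January – 31 March 1995: 246,883 kWh at €0.02/kWh → €4,937.66
1 April – 31 December 1995: 73,935 kWh at €0.12/kWh → €8,872.20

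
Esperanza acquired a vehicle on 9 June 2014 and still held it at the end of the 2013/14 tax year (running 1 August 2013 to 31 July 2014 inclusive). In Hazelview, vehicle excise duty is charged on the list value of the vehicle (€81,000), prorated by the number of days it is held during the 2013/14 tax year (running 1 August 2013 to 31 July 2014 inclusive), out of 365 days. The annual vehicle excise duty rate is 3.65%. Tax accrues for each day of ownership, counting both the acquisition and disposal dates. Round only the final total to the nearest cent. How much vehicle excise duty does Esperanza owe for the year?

Days held (9 June – 31 July 2014): 53 out of 365
Tax = €81,000 × 3.65% × 53/365 = €429.3000

€429.30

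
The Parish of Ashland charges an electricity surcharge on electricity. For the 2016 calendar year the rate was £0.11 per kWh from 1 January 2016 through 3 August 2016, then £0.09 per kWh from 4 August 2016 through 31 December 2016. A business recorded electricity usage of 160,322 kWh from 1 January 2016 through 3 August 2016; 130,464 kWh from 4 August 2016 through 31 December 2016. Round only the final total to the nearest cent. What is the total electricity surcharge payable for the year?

£29377.18

1 January – 3 August 2016: 160,322 kWh at £0.11/kWh → £17635.42
4 August – 31 December 2016: 130,464 kWh at £0.09/kWh → £11741.76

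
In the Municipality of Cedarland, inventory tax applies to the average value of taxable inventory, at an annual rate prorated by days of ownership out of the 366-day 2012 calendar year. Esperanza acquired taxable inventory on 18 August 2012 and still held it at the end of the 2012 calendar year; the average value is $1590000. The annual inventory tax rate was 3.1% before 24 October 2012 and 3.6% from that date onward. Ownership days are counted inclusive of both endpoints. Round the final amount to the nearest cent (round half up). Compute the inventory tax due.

$19814.18

18 August – 23 October 2012: 67 days at 3.1% → $1590000 × 3.1% × 67/366 = $9023.0328
24 October – 31 December 2012: 69 days at 3.6% → $1590000 × 3.6% × 69/366 = $10791.1475
Total = $19814.1803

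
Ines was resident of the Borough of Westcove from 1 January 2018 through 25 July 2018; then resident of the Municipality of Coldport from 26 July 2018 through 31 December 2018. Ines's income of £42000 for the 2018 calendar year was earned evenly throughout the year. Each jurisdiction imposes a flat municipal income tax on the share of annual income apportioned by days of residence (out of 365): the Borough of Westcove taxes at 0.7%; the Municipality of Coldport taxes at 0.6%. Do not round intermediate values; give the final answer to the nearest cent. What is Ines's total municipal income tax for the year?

£275.70

The Borough of Westcove, 1 January – 25 July 2018: 206 days → £42000 × 0.7% × 206/365 = £165.9288
The Municipality of Coldport, 26 July – 31 December 2018: 159 days → £42000 × 0.6% × 159/365 = £109.7753
Total = £275.7041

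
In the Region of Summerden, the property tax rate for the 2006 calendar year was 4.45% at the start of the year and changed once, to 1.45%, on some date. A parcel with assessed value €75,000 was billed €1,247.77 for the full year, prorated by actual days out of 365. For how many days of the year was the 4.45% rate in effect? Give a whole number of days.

26 days

Let d = days at the first rate; then 365 − d days at the second rate.
€75,000 × [4.45%·d + 1.45%·(365−d)] / 365 = €1,247.77
Solving gives d = 26, so the new rate took effect on January 27, 2006.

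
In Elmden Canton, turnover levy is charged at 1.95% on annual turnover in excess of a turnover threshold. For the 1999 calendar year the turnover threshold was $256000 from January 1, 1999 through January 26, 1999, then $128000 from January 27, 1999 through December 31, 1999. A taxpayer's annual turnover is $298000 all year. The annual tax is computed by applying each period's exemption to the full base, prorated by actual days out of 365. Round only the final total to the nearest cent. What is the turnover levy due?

$3137.20

January 1 – January 26, 1999: 26 days, exemption $256000 → ($298000 − $256000) × 1.95% × 26/365 = $58.3397
January 27 – December 31, 1999: 339 days, exemption $128000 → ($298000 − $128000) × 1.95% × 339/365 = $3078.8630
Total = $3137.2027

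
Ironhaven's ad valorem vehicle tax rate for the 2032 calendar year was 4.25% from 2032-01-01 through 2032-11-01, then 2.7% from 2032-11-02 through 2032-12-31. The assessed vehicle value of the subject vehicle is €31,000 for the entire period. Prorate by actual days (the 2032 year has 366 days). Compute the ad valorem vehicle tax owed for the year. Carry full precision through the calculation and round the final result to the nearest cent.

2032-01-01 to 2032-11-01: 306 days at 4.25% → €31,000 × 4.25% × 306/366 = €1,101.5164
2032-11-02 to 2032-12-31: 60 days at 2.7% → €31,000 × 2.7% × 60/366 = €137.2131
Total = €1,238.7295

€1,238.73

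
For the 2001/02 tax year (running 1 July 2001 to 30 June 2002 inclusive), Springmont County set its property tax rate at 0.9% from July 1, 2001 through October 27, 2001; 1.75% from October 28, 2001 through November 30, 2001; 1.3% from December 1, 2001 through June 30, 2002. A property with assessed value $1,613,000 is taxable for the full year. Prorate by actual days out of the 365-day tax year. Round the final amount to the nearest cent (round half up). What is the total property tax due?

July 1 – October 27, 2001: 119 days at 0.9% → $1,613,000 × 0.9% × 119/365 = $4,732.9397
October 28 – November 30, 2001: 34 days at 1.75% → $1,613,000 × 1.75% × 34/365 = $2,629.4110
December 1, 2001 – June 30, 2002: 212 days at 1.3% → $1,613,000 × 1.3% × 212/365 = $12,179.2548
Total = $19,541.6055

$19,541.61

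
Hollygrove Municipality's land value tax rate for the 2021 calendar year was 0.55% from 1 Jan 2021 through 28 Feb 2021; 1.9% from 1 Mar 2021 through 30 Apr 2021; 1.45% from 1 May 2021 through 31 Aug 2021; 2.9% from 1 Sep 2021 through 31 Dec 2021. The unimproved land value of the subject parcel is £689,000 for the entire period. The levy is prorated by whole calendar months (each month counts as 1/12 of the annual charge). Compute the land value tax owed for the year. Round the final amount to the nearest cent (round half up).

£12,803.92

1 Jan – 28 Feb 2021: 2 months at 0.55% → £689,000 × 0.55% × 2/12 = £631.5833
1 Mar – 30 Apr 2021: 2 months at 1.9% → £689,000 × 1.9% × 2/12 = £2,181.8333
1 May – 31 Aug 2021: 4 months at 1.45% → £689,000 × 1.45% × 4/12 = £3,330.1667
1 Sep – 31 Dec 2021: 4 months at 2.9% → £689,000 × 2.9% × 4/12 = £6,660.3333
Total = £12,803.9167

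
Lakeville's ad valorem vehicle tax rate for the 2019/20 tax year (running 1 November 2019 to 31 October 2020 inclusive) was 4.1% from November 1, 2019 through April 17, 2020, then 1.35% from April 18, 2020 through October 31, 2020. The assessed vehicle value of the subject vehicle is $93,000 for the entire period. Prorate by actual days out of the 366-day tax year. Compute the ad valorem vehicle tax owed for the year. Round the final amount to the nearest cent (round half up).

$2,436.42

November 1, 2019 – April 17, 2020: 169 days at 4.1% → $93,000 × 4.1% × 169/366 = $1,760.6475
April 18 – October 31, 2020: 197 days at 1.35% → $93,000 × 1.35% × 197/366 = $675.7746
Total = $2,436.4221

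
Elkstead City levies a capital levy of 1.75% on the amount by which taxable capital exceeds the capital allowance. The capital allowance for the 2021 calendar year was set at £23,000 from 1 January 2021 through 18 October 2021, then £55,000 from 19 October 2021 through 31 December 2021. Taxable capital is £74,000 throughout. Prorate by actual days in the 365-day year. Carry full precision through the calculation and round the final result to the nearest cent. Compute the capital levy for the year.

1 January – 18 October 2021: 291 days, exemption £23,000 → (£74,000 − £23,000) × 1.75% × 291/365 = £711.5548
19 October – 31 December 2021: 74 days, exemption £55,000 → (£74,000 − £55,000) × 1.75% × 74/365 = £67.4110
Total = £778.9658

£778.97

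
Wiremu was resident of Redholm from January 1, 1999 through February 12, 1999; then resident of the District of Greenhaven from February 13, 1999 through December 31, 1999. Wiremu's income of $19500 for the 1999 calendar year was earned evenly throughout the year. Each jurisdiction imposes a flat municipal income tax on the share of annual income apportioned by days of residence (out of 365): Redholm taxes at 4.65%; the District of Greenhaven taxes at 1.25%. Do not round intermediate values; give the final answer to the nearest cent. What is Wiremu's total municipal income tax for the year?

Redholm, January 1 – February 12, 1999: 43 days → $19500 × 4.65% × 43/365 = $106.8226
The District of Greenhaven, February 13 – December 31, 1999: 322 days → $19500 × 1.25% × 322/365 = $215.0342
Total = $321.8568

$321.86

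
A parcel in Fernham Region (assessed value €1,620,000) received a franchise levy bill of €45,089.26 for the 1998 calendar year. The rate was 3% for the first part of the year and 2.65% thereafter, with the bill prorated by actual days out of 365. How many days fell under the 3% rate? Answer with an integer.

Let d = days at the first rate; then 365 − d days at the second rate.
€1,620,000 × [3%·d + 2.65%·(365−d)] / 365 = €45,089.26
Solving gives d = 139, so the new rate took effect on 20 May 1998.

139 days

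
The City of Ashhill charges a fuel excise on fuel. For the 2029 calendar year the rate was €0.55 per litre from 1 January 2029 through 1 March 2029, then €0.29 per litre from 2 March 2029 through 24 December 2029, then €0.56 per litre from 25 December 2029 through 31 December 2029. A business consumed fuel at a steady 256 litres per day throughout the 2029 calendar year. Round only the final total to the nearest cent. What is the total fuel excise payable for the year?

€31,575.04

1 January – 1 March 2029: 60 days × 256 litres/day = 15,360 litres at €0.55/litre → €8,448.00
2 March – 24 December 2029: 298 days × 256 litres/day = 76,288 litres at €0.29/litre → €22,123.52
25 December – 31 December 2029: 7 days × 256 litres/day = 1,792 litres at €0.56/litre → €1,003.52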